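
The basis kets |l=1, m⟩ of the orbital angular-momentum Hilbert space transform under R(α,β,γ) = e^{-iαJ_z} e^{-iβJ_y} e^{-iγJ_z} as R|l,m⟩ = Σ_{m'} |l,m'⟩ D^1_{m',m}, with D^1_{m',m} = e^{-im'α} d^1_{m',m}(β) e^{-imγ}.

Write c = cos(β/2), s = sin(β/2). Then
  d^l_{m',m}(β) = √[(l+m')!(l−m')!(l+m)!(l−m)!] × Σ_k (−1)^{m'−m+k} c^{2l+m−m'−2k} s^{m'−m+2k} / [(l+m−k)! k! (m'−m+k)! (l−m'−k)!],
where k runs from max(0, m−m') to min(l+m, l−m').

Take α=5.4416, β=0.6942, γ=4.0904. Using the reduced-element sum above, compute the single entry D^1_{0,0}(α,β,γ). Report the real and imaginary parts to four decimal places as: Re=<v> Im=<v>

First d^1_{0,0}(β=0.6942), then the phase factors e^{-i(0)α} and e^{-i(0)γ}:
With c≡cos(β/2)=0.940363 and s≡sin(β/2)=0.340172, N=[1·1·1·1]^{1/2}=1.000000
k: max(0,(0)−(0))=0 … min(1+(0),1−(0))=1
  k=0: (−1)^0·1.0000/(1)·0.9404^2·0.3402^0 = +0.884283
  k=1: (−1)^1·1.0000/(1)·0.9404^0·0.3402^2 = -0.115717
d^1_{0,0}(0.6942) = +0.884283 -0.115717 = +0.768566
Attach z-rotation phases: D = e^{-i(0)(5.4416)}·(+0.768566)·e^{-i(0)(4.0904)} = +0.768566+0.000000i

Re=0.7686 Im=0.0000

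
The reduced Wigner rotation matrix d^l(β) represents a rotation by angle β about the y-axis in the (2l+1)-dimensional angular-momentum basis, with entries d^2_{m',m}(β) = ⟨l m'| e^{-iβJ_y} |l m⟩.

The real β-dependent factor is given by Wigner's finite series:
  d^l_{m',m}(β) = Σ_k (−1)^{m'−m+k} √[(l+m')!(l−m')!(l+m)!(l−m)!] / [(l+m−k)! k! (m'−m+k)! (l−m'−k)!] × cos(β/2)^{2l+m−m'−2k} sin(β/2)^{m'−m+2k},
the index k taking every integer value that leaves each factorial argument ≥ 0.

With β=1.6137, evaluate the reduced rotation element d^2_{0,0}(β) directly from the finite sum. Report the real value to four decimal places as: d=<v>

d=-0.4972

d^2_{0,0}(β=1.6137) via Wigner's sum:
Half-angle: c=0.691777, s=0.722112. N=√(2·2·2·2)=4.000000
k∈{0,1,2} keeps every argument non-negative
  k=0: (−1)^0·4.0000/(4)·0.6918^4·0.7221^0 = +0.229015
  k=1: (−1)^1·4.0000/(1)·0.6918^2·0.7221^2 = -0.998160
  k=2: (−1)^2·4.0000/(4)·0.6918^0·0.7221^4 = +0.271905
d^2_{0,0}(1.6137) = +0.229015 -0.998160 +0.271905 = -0.497241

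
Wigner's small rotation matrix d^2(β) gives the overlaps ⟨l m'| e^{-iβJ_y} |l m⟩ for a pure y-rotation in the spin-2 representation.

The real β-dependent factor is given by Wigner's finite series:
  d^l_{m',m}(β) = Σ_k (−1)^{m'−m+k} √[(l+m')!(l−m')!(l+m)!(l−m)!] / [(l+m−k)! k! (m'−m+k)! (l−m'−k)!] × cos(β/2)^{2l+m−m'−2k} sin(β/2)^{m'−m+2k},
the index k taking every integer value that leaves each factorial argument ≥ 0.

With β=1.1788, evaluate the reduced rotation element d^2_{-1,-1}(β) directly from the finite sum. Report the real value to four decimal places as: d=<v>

d=-0.1630

d^2_{-1,-1}(β=1.1788) via Wigner's sum:
Half-angle: c=0.831274, s=0.555862. N=√(1·6·1·6)=6.000000
k∈{0,1} keeps every argument non-negative
  k=0: (−1)^0·6.0000/(6)·0.8313^4·0.5559^0 = +0.477505
  k=1: (−1)^1·6.0000/(2)·0.8313^2·0.5559^2 = -0.640537
d^2_{-1,-1}(1.1788) = +0.477505 -0.640537 = -0.163033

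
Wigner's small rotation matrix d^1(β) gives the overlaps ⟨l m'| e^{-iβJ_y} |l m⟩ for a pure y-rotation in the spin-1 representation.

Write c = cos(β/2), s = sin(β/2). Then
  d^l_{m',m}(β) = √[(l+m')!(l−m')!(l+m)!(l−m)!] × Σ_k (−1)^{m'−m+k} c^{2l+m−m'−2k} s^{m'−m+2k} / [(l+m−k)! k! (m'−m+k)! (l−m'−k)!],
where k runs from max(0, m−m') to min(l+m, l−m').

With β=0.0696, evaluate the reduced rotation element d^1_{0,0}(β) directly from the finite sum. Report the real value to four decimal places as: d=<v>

d^1_{0,0}(β=0.0696) via Wigner's sum:
Half-angle: c=0.999395, s=0.034793. N=√(1·1·1·1)=1.000000
Admissible k: 0..1 (factorial args all ≥0)
  k=0: (−1)^0·1.0000/(1)·0.9994^2·0.0348^0 = +0.998789
  k=1: (−1)^1·1.0000/(1)·0.9994^0·0.0348^2 = -0.001211
d^1_{0,0}(0.0696) = +0.998789 -0.001211 = +0.997579

d=0.9976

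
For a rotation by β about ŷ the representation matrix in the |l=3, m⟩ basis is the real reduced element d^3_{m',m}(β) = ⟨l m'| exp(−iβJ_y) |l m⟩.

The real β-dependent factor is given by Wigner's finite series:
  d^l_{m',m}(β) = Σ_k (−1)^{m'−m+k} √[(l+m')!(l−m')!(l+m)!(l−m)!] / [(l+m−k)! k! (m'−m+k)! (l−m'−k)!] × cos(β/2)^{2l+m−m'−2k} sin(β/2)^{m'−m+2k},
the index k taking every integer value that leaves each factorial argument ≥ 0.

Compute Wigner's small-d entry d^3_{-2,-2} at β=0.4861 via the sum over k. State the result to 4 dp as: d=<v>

d=0.5791

d^3_{-2,-2}(β=0.4861) via Wigner's sum:
Half-angle: c=0.970608, s=0.240664. N=√(1·120·1·120)=120.000000
Admissible k: 0..1 (factorial args all ≥0)
  k=0: (−1)^0·120.0000/(120)·0.9706^6·0.2407^0 = +0.836112
  k=1: (−1)^1·120.0000/(24)·0.9706^4·0.2407^2 = -0.257021
d^3_{-2,-2}(0.4861) = +0.836112 -0.257021 = +0.579091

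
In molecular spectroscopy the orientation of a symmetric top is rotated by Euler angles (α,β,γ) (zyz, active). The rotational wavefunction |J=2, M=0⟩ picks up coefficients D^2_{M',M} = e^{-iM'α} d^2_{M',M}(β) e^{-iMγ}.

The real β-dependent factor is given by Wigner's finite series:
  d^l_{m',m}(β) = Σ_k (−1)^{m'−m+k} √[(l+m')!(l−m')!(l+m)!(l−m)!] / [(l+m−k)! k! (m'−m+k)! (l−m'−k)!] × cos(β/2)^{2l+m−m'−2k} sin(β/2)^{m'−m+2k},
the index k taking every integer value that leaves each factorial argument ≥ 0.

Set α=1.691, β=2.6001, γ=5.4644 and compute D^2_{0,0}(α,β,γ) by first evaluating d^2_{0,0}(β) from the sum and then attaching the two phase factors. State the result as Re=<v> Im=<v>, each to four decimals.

D^2_{0,0}(1.691,2.6001,5.4644) = e^{-i·0·1.691}·d^2_{0,0}(2.6001)·e^{-i·0·5.4644}. Compute d first:
With c≡cos(β/2)=0.267451 and s≡sin(β/2)=0.963572, N=[2·2·2·2]^{1/2}=4.000000
k∈{0,1,2} keeps every argument non-negative
  k=0: (−1)^0·4.0000/(4)·0.2675^4·0.9636^0 = +0.005117
  k=1: (−1)^1·4.0000/(1)·0.2675^2·0.9636^2 = -0.265653
  k=2: (−1)^2·4.0000/(4)·0.2675^0·0.9636^4 = +0.862057
d^2_{0,0}(2.6001) = +0.005117 -0.265653 +0.862057 = +0.601520
D = (+1.000000+0.000000i)·(+0.601520)·(+1.000000+0.000000i) = +0.601520+0.000000i

Re=0.6015 Im=0.0000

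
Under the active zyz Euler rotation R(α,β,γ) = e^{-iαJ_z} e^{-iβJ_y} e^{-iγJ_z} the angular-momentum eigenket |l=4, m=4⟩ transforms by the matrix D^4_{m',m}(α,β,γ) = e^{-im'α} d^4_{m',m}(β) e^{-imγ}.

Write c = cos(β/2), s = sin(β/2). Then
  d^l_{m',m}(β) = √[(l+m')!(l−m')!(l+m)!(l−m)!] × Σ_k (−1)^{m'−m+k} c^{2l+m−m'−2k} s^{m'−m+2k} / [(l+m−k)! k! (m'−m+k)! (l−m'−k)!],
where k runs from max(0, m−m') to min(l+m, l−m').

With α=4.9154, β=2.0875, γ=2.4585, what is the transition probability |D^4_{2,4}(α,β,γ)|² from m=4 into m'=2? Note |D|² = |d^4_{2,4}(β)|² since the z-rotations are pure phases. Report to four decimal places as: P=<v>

First d^4_{2,4}(β=2.0875), then the phase factors e^{-i(2)α} and e^{-i(4)γ}:
Half-angle: c=0.502983, s=0.864296. N=√(720·2·40320·1)=7619.763776
k∈{2} keeps every argument non-negative
  k=2: (−1)^0·7619.7638/(1440)·0.5030^6·0.8643^2 = +0.064006
d^4_{2,4}(2.0875) = +0.064006
|D^4_{2,4}|² = |d^4_{2,4}(β)|² = (+0.064006)² = 0.004097 (the z-rotation phases have unit modulus)

P=0.0041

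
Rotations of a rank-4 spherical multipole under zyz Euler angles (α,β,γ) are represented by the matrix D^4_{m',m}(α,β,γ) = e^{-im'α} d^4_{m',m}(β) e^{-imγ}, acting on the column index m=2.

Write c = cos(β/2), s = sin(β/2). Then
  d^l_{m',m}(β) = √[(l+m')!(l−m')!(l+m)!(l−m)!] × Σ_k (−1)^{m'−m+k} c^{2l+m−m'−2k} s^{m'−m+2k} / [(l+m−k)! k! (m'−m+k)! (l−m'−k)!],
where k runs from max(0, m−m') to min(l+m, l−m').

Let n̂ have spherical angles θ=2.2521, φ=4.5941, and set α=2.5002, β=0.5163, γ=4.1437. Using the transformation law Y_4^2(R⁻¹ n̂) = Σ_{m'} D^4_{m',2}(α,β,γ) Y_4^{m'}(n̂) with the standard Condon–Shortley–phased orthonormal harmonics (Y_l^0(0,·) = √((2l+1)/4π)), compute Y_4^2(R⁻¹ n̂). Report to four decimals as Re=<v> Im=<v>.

Re=0.1488 Im=0.4020

Need the full column D^4_{m',2} for m'=−4..4 at α=2.5002, β=0.5163, γ=4.1437.
cos(β/2)=0.966864, sin(β/2)=0.255292
d^4_{-4,2}: single k=6 term ⇒ +0.001369;  D = -0.000195+0.001356i
d^4_{-3,2}: k∈[5..6] ⇒ +0.011002 -0.000256 = +0.010746;  D = +0.007588-0.007609i
d^4_{-2,2}: k∈[4..6] ⇒ +0.055681 -0.003106 +0.000018 = +0.052593;  D = -0.052038+0.007620i
d^4_{-1,2}: k∈[3..5] ⇒ +0.198818 -0.020792 +0.000290 = +0.178316;  D = +0.156829+0.084860i
d^4_{0,2}: k∈[2..4] ⇒ +0.505113 -0.093908 +0.002455 = +0.413661;  D = -0.173727-0.375412i
d^4_{1,2}: k∈[1..3] ⇒ +0.855523 -0.298226 +0.013861 = +0.571157;  D = -0.117932+0.558849i
d^4_{2,2}: k∈[0..2] ⇒ +0.763700 -0.638923 +0.055681 = +0.180457;  D = +0.135499-0.119185i
d^4_{3,2}: k∈[0..1] ⇒ -0.754500 +0.157807 = -0.596693;  D = +0.594783-0.047706i
d^4_{4,2}: single k=0 term ⇒ +0.281739;  D = +0.238501+0.149979i
Y_4^{m'}(θ=2.2521,φ=4.5941) and Σ D·Y over m':
  (-0.0002+0.0014i)·(+0.1434+0.0734i)  (+0.0076-0.0076i)·(-0.1284+0.3464i)  (-0.0520+0.0076i)·(-0.3486-0.0840i)  (+0.1568+0.0849i)·(-0.0061+0.0513i)  (-0.1737-0.3754i)·(-0.3589+0.0000i)  (-0.1179+0.5588i)·(+0.0061+0.0513i)  (+0.1355-0.1192i)·(-0.3486+0.0840i)  (+0.5948-0.0477i)·(+0.1284+0.3464i)  (+0.2385+0.1500i)·(+0.1434-0.0734i)
Y_4^2(R⁻¹ n̂) = +0.148813+0.401989i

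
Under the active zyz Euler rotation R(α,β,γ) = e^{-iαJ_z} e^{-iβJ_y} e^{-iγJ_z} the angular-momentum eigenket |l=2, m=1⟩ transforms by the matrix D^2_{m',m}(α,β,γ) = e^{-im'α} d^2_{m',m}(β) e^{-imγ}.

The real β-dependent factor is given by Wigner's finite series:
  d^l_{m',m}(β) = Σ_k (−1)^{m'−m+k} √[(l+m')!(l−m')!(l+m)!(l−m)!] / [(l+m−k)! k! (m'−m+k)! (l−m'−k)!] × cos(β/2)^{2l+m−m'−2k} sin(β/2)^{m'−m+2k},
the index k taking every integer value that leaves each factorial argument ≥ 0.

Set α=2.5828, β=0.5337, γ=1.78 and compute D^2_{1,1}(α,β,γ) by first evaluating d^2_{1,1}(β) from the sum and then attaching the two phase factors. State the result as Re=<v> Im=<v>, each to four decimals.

Re=-0.2301 Im=0.6310

Split into d^2_{1,1}(β=0.5337) × two z-phases.
c=cos(0.5337/2)=0.964606, s=sin(0.5337/2)=0.263694; N=√[6·1·6·1]=6.000000
The bounds max(0,m−m')=0 and min(l+m,l−m')=1 give 2 terms
  k=0: (−1)^0·6.0000/(6)·0.9646^4·0.2637^0 = +0.865766
  k=1: (−1)^1·6.0000/(2)·0.9646^2·0.2637^2 = -0.194099
d^2_{1,1}(0.5337) = +0.865766 -0.194099 = +0.671667
D = (-0.847896-0.530163i)·(+0.671667)·(-0.207681-0.978197i) = -0.230054+0.631040i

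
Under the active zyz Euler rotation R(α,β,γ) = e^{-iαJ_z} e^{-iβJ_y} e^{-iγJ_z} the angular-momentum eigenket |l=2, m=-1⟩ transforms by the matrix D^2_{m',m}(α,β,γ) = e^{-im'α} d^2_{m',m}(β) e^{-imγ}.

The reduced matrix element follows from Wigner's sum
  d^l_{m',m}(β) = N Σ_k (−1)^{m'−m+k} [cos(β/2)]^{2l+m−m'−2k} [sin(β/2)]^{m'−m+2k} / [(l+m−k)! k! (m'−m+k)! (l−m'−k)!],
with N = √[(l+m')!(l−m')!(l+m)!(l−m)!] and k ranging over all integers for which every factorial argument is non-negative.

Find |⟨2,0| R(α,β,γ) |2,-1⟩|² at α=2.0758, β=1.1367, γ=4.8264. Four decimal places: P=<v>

P=0.2184

First d^2_{0,-1}(β=1.1367), then the phase factors e^{-i(0)α} and e^{-i(-1)γ}:
With c≡cos(β/2)=0.842790 and s≡sin(β/2)=0.538242, N=[2·2·1·6]^{1/2}=4.898979
Admissible k: 0..1 (factorial args all ≥0)
  k=0: (−1)^1·4.8990/(2)·0.8428^3·0.5382^1 = -0.789245
  k=1: (−1)^2·4.8990/(2)·0.8428^1·0.5382^3 = +0.321905
d^2_{0,-1}(1.1367) = -0.789245 +0.321905 = -0.467340
|D^2_{0,-1}|² = |d^2_{0,-1}(β)|² = (-0.467340)² = 0.218406 (the z-rotation phases have unit modulus)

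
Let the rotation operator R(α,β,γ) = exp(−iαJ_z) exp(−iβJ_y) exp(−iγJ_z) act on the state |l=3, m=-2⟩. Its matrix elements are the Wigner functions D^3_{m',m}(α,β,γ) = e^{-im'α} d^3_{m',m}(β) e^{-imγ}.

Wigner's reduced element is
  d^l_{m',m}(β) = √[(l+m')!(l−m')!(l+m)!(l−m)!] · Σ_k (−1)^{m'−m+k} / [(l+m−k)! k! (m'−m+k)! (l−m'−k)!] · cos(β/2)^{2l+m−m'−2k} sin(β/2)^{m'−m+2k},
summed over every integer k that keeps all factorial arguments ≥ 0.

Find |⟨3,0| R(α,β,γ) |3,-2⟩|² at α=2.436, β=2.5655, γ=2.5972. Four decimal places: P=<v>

P=0.1161

First d^3_{0,-2}(β=2.5655), then the phase factors e^{-i(0)α} and e^{-i(-2)γ}:
With c≡cos(β/2)=0.284080 and s≡sin(β/2)=0.958801, N=[6·6·1·120]^{1/2}=65.726707
Admissible k: 0..1 (factorial args all ≥0)
  k=0: (−1)^2·65.7267/(12)·0.2841^4·0.9588^2 = +0.032793
  k=1: (−1)^3·65.7267/(12)·0.2841^2·0.9588^4 = -0.373555
d^3_{0,-2}(2.5655) = +0.032793 -0.373555 = -0.340762
|D^3_{0,-2}|² = |d^3_{0,-2}(β)|² = (-0.340762)² = 0.116119 (the z-rotation phases have unit modulus)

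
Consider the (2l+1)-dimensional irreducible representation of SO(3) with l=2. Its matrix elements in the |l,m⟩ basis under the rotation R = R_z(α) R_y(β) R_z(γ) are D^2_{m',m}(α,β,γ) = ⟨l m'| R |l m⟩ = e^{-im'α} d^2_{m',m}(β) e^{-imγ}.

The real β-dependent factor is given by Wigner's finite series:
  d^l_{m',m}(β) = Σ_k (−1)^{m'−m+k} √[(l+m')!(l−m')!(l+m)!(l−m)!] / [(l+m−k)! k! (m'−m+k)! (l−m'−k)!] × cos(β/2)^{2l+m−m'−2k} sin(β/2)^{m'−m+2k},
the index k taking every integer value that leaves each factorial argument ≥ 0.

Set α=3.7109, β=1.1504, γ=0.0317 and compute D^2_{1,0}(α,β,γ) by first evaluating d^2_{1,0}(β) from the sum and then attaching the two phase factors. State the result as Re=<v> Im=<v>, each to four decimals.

Re=0.3843 Im=-0.2460

D^2_{1,0}(3.7109,1.1504,0.0317) = e^{-i·1·3.7109}·d^2_{1,0}(1.1504)·e^{-i·0·0.0317}. Compute d first:
With c≡cos(β/2)=0.839084 and s≡sin(β/2)=0.544003, N=[6·1·2·2]^{1/2}=4.898979
k: max(0,(0)−(1))=0 … min(2+(0),2−(1))=1
  k=0: (−1)^1·4.8990/(2)·0.8391^3·0.5440^1 = -0.787213
  k=1: (−1)^2·4.8990/(2)·0.8391^1·0.5440^3 = +0.330890
d^2_{1,0}(1.1504) = -0.787213 +0.330890 = -0.456323
Phases: e^{-i·(1)·3.7109}=-0.842275+0.539049i, e^{-i·(0)·0.0317}=+1.000000+0.000000i ⇒ D=+0.384349-0.245980i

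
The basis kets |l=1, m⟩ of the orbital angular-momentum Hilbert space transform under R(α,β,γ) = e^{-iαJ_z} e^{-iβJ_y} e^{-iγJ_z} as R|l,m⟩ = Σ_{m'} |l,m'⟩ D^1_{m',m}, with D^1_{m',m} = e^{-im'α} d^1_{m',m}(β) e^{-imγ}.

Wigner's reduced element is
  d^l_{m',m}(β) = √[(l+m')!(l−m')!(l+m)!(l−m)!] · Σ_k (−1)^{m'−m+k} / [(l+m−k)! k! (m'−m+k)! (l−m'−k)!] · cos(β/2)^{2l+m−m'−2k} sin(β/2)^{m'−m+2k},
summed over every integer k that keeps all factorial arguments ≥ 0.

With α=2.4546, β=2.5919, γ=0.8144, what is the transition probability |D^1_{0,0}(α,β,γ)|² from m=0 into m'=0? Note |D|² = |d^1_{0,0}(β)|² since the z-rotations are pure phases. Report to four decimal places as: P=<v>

P=0.7271

First d^1_{0,0}(β=2.5919), then the phase factors e^{-i(0)α} and e^{-i(0)γ}:
With c≡cos(β/2)=0.271399 and s≡sin(β/2)=0.962467, N=[1·1·1·1]^{1/2}=1.000000
The bounds max(0,m−m')=0 and min(l+m,l−m')=1 give 2 terms
  k=0: (−1)^0·1.0000/(1)·0.2714^2·0.9625^0 = +0.073657
  k=1: (−1)^1·1.0000/(1)·0.2714^0·0.9625^2 = -0.926343
d^1_{0,0}(2.5919) = +0.073657 -0.926343 = -0.852685
|D^1_{0,0}|² = |d^1_{0,0}(β)|² = (-0.852685)² = 0.727072 (the z-rotation phases have unit modulus)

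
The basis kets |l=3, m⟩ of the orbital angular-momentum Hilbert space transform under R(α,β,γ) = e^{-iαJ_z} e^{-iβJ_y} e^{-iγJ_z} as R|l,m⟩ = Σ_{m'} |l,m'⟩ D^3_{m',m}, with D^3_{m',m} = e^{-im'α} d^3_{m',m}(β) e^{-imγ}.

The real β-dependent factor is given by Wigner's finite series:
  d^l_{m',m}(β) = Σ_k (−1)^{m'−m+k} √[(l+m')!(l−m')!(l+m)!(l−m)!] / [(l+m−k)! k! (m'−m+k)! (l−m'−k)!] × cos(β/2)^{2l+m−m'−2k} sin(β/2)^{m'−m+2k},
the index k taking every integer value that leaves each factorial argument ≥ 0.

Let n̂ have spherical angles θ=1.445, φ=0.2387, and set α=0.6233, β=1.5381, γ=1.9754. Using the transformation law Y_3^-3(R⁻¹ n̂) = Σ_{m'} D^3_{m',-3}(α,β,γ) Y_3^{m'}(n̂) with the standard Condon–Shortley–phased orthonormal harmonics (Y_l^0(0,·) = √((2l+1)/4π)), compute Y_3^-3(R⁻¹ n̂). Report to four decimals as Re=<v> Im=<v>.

Need the full column D^3_{m',-3} for m'=−3..3 at α=0.6233, β=1.5381, γ=1.9754.
cos(β/2)=0.718572, sin(β/2)=0.695453
d^3_{-3,-3}: single k=0 term ⇒ +0.137664;  D = +0.007964+0.137434i
d^3_{-2,-3}: single k=0 term ⇒ -0.326358;  D = -0.205511-0.253524i
d^3_{-1,-3}: single k=0 term ⇒ +0.499415;  D = +0.481809+0.131435i
d^3_{0,-3}: single k=0 term ⇒ -0.558121;  D = -0.522934+0.195036i
d^3_{1,-3}: single k=0 term ⇒ +0.467796;  D = +0.260462-0.388578i
d^3_{2,-3}: single k=0 term ⇒ -0.286342;  D = +0.009387+0.286188i
d^3_{3,-3}: single k=0 term ⇒ +0.113137;  D = -0.069016-0.089648i
Y_3^{m'}(θ=1.445,φ=0.2387) and Σ D·Y over m':
  (+0.0080+0.1374i)·(+0.3073-0.2674i)  (-0.2055-0.2535i)·(+0.1121-0.0580i)  (+0.4818+0.1314i)·(-0.2870+0.0698i)  (-0.5229+0.1950i)·(-0.1368+0.0000i)  (+0.2605-0.3886i)·(+0.2870+0.0698i)  (+0.0094+0.2862i)·(+0.1121+0.0580i)  (-0.0690-0.0896i)·(-0.3073-0.2674i)
Y_3^-3(R⁻¹ n̂) = +0.009112-0.021844i

Re=0.0091 Im=-0.0218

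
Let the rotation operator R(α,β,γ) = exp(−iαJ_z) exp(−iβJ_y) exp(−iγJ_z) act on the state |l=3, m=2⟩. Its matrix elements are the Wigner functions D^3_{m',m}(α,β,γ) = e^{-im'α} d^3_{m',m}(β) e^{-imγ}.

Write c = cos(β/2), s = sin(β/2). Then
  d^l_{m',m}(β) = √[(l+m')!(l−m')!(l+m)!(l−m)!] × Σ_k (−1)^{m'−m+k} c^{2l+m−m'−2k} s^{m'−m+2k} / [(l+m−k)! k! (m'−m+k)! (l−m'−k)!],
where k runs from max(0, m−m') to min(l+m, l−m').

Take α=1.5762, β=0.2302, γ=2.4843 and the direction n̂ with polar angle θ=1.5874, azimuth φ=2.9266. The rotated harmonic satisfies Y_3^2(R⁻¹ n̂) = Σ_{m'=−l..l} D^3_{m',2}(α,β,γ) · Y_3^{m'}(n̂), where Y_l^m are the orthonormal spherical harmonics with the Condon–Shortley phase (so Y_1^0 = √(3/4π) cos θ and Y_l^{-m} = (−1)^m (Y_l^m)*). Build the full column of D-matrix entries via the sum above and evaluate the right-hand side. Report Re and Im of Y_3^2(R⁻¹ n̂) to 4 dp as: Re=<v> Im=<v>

Need the full column D^3_{m',2} for m'=−3..3 at α=1.5762, β=0.2302, γ=2.4843.
cos(β/2)=0.993383, sin(β/2)=0.114846
d^3_{-3,2}: single k=5 term ⇒ +0.000049;  D = +0.000047-0.000012i
d^3_{-2,2}: k∈[4..5] ⇒ +0.000858 -0.000002 = +0.000856;  D = -0.000208-0.000830i
d^3_{-1,2}: k∈[3..4] ⇒ +0.009391 -0.000063 = +0.009329;  D = -0.009037+0.002315i
d^3_{0,2}: k∈[2..3] ⇒ +0.070349 -0.000940 = +0.069409;  D = +0.017589+0.067143i
d^3_{1,2}: k∈[1..2] ⇒ +0.351318 -0.009391 = +0.341927;  D = +0.330292-0.088436i
d^3_{2,2}: k∈[0..1] ⇒ +0.960951 -0.064220 = +0.896731;  D = -0.236608-0.864952i
d^3_{3,2}: single k=0 term ⇒ -0.272130;  D = +0.262094-0.073221i
Y_3^{m'}(θ=1.5874,φ=2.9266) and Σ D·Y over m':
  (+0.0000-0.0000i)·(-0.3333-0.2507i)  (-0.0002-0.0008i)·(-0.0154-0.0071i)  (-0.0090+0.0023i)·(+0.3153+0.0688i)  (+0.0176+0.0671i)·(+0.0186+0.0000i)  (+0.3303-0.0884i)·(-0.3153+0.0688i)  (-0.2366-0.8650i)·(-0.0154+0.0071i)  (+0.2621-0.0732i)·(+0.3333-0.2507i)
Y_3^2(R⁻¹ n̂) = -0.021988-0.026471i

Re=-0.0220 Im=-0.0265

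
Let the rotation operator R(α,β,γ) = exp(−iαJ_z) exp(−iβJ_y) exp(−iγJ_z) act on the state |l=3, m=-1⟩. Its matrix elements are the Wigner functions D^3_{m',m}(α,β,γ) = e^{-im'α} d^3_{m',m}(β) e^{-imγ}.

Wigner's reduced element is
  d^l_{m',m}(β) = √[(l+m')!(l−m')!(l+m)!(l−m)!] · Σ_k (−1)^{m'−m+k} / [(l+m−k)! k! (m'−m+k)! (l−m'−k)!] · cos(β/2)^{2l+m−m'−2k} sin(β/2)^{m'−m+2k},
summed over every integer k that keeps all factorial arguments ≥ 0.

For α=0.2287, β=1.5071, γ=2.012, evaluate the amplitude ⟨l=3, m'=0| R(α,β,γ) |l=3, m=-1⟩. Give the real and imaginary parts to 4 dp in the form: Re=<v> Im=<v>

Split into d^3_{0,-1}(β=1.5071) × two z-phases.
With c≡cos(β/2)=0.729264 and s≡sin(β/2)=0.684232, N=[6·6·2·24]^{1/2}=41.569219
k∈{0,1,2} keeps every argument non-negative
  k=0: (−1)^1·41.5692/(12)·0.7293^5·0.6842^1 = -0.488899
  k=1: (−1)^2·41.5692/(4)·0.7293^3·0.6842^3 = +1.291151
  k=2: (−1)^3·41.5692/(12)·0.7293^1·0.6842^5 = -0.378872
d^3_{0,-1}(1.5071) = -0.488899 +1.291151 -0.378872 = +0.423380
Phases: e^{-i·(0)·0.2287}=+1.000000+0.000000i, e^{-i·(-1)·2.012}=-0.427028+0.904238i ⇒ D=-0.180795+0.382837i

Re=-0.1808 Im=0.3828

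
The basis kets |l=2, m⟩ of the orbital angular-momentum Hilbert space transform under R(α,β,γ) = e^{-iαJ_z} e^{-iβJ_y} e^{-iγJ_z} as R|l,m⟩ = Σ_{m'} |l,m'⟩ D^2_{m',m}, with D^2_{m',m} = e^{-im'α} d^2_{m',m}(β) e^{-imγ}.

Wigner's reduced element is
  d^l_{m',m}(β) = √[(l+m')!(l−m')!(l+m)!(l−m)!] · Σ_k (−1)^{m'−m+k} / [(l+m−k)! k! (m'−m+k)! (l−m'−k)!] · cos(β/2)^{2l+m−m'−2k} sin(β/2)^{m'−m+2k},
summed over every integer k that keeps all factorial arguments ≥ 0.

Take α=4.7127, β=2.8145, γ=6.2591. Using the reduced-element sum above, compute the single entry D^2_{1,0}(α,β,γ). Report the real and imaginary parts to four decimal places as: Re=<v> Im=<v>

Split into d^2_{1,0}(β=2.8145) × two z-phases.
Half-angle: c=0.162818, s=0.986656. N=√(6·1·2·2)=4.898979
k∈{0,1} keeps every argument non-negative
  k=0: (−1)^1·4.8990/(2)·0.1628^3·0.9867^1 = -0.010432
  k=1: (−1)^2·4.8990/(2)·0.1628^1·0.9867^3 = +0.383068
d^2_{1,0}(2.8145) = -0.010432 +0.383068 = +0.372637
Phases: e^{-i·(1)·4.7127}=+0.000311+1.000000i, e^{-i·(0)·6.2591}=+1.000000+0.000000i ⇒ D=+0.000116+0.372637i

Re=0.0001 Im=0.3726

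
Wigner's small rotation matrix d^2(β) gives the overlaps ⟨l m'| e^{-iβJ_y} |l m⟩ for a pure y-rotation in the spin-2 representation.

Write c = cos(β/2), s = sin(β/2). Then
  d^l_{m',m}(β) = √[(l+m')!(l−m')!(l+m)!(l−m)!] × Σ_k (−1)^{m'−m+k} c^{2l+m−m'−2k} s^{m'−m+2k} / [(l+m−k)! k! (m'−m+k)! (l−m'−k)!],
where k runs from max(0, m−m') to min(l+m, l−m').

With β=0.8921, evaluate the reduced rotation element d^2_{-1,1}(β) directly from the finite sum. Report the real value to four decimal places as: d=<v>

d^2_{-1,1}(β=0.8921) via Wigner's sum:
Half-angle: c=0.902158, s=0.431405. N=√(1·6·6·1)=6.000000
The bounds max(0,m−m')=2 and min(l+m,l−m')=3 give 2 terms
  k=2: (−1)^0·6.0000/(2)·0.9022^2·0.4314^2 = +0.454420
  k=3: (−1)^1·6.0000/(6)·0.9022^0·0.4314^4 = -0.034637
d^2_{-1,1}(0.8921) = +0.454420 -0.034637 = +0.419783

d=0.4198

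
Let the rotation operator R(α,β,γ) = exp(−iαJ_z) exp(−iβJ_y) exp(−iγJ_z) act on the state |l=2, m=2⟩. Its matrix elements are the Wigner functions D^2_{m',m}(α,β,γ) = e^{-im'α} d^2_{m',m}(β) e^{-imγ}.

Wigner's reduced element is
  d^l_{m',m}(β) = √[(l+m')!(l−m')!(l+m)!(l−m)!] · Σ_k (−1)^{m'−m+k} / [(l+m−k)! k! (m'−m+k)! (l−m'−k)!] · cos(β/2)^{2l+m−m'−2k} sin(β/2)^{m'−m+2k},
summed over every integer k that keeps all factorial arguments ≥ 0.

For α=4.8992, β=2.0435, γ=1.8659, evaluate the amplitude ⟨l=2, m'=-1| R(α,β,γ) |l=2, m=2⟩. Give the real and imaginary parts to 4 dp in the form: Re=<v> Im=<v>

D^2_{-1,2}(4.8992,2.0435,1.8659) = e^{-i·-1·4.8992}·d^2_{-1,2}(2.0435)·e^{-i·2·1.8659}. Compute d first:
Half-angle: c=0.521874, s=0.853023. N=√(1·6·24·1)=12.000000
Admissible k: 3..3 (factorial args all ≥0)
  k=3: (−1)^0·12.0000/(6)·0.5219^1·0.8530^3 = +0.647854
d^2_{-1,2}(2.0435) = +0.647854
Attach z-rotation phases: D = e^{-i(-1)(4.8992)}·(+0.647854)·e^{-i(2)(1.8659)} = +0.254311+0.595853i

Re=0.2543 Im=0.5959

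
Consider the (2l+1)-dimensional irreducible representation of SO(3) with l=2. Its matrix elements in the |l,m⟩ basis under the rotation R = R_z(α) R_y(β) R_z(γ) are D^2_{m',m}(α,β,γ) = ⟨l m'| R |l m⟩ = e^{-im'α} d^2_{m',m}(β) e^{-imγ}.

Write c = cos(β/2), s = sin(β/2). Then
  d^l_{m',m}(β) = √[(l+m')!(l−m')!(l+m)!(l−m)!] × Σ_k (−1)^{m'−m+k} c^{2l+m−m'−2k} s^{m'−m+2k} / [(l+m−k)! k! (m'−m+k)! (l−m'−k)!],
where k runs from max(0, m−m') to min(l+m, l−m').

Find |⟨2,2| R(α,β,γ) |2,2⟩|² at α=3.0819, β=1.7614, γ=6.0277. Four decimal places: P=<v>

P=0.0270

D^2_{2,2}(3.0819,1.7614,6.0277) = e^{-i·2·3.0819}·d^2_{2,2}(1.7614)·e^{-i·2·6.0277}. Compute d first:
Half-angle: c=0.636611, s=0.771185. N=√(24·1·24·1)=24.000000
k∈{0} keeps every argument non-negative
  k=0: (−1)^0·24.0000/(24)·0.6366^4·0.7712^0 = +0.164247
d^2_{2,2}(1.7614) = +0.164247
|D^2_{2,2}|² = |d^2_{2,2}(β)|² = (+0.164247)² = 0.026977 (the z-rotation phases have unit modulus)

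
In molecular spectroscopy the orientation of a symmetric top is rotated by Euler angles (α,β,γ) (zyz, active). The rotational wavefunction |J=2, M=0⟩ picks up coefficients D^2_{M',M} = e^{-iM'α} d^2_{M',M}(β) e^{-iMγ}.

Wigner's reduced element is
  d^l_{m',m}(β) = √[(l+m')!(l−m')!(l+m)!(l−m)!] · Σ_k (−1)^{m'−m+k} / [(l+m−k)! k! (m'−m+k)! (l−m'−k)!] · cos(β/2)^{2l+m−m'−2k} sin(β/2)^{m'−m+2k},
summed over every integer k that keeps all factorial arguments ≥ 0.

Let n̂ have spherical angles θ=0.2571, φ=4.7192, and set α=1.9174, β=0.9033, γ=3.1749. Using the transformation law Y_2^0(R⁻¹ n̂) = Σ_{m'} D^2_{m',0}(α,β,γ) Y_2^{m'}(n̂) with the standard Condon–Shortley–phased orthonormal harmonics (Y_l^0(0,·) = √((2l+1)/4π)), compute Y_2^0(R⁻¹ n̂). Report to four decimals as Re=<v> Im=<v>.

Re=-0.1560 Im=0.0000

Need the full column D^2_{m',0} for m'=−2..2 at α=1.9174, β=0.9033, γ=3.1749.
cos(β/2)=0.899728, sin(β/2)=0.436451
d^2_{-2,0}: single k=2 term ⇒ +0.377719;  D = -0.290541-0.241365i
d^2_{-1,0}: k∈[1..2] ⇒ +0.778654 -0.183228 = +0.595426;  D = -0.202270+0.560017i
d^2_{0,0}: k∈[0..2] ⇒ +0.655308 -0.616812 +0.036286 = +0.074782;  D = +0.074782+0.000000i
d^2_{1,0}: k∈[0..1] ⇒ -0.778654 +0.183228 = -0.595426;  D = +0.202270+0.560017i
d^2_{2,0}: single k=0 term ⇒ +0.377719;  D = -0.290541+0.241365i
Y_2^{m'}(θ=0.2571,φ=4.7192) and Σ D·Y over m':
  (-0.2905-0.2414i)·(-0.0250+0.0003i)  (-0.2023+0.5600i)·(+0.0013+0.1900i)  (+0.0748+0.0000i)·(+0.5696+0.0000i)  (+0.2023+0.5600i)·(-0.0013+0.1900i)  (-0.2905+0.2414i)·(-0.0250-0.0003i)
Y_2^0(R⁻¹ n̂) = -0.156036+0.000000i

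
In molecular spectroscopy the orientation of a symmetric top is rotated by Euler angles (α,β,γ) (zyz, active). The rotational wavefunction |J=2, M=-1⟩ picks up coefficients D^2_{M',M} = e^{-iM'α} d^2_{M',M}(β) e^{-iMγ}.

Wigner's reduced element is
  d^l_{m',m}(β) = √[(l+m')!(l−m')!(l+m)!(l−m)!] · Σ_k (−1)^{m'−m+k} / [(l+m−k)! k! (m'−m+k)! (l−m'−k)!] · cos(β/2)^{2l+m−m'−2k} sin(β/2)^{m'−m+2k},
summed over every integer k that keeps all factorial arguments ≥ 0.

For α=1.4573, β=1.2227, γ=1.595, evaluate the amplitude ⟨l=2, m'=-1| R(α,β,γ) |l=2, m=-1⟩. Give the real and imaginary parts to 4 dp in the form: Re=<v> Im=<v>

Re=0.2122 Im=-0.0190

Split into d^2_{-1,-1}(β=1.2227) × two z-phases.
Half-angle: c=0.818874, s=0.573973. N=√(1·6·1·6)=6.000000
k: max(0,(-1)−(-1))=0 … min(2+(-1),2−(-1))=1
  k=0: (−1)^0·6.0000/(6)·0.8189^4·0.5740^0 = +0.449643
  k=1: (−1)^1·6.0000/(2)·0.8189^2·0.5740^2 = -0.662734
d^2_{-1,-1}(1.2227) = +0.449643 -0.662734 = -0.213090
Attach z-rotation phases: D = e^{-i(-1)(1.4573)}·(-0.213090)·e^{-i(-1)(1.595)} = +0.212241-0.019002i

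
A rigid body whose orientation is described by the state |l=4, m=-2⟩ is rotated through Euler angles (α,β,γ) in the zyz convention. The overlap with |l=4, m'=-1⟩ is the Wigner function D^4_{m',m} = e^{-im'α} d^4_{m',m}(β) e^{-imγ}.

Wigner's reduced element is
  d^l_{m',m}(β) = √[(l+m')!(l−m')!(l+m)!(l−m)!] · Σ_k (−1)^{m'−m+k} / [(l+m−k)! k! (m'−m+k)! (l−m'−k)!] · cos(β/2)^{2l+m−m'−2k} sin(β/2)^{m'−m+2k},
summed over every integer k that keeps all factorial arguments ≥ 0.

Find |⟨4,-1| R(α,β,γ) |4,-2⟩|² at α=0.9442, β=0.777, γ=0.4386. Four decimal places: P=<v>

Split into d^4_{-1,-2}(β=0.777) × two z-phases.
c=cos(0.777/2)=0.925478, s=sin(0.777/2)=0.378801; N=√[6·120·2·720]=1018.233765
k∈{0,1,2} keeps every argument non-negative
  k=0: (−1)^1·1018.2338/(240)·0.9255^7·0.3788^1 = -0.934567
  k=1: (−1)^2·1018.2338/(48)·0.9255^5·0.3788^3 = +0.782834
  k=2: (−1)^3·1018.2338/(72)·0.9255^3·0.3788^5 = -0.087431
d^4_{-1,-2}(0.777) = -0.934567 +0.782834 -0.087431 = -0.239165
|D^4_{-1,-2}|² = |d^4_{-1,-2}(β)|² = (-0.239165)² = 0.057200 (the z-rotation phases have unit modulus)

P=0.0572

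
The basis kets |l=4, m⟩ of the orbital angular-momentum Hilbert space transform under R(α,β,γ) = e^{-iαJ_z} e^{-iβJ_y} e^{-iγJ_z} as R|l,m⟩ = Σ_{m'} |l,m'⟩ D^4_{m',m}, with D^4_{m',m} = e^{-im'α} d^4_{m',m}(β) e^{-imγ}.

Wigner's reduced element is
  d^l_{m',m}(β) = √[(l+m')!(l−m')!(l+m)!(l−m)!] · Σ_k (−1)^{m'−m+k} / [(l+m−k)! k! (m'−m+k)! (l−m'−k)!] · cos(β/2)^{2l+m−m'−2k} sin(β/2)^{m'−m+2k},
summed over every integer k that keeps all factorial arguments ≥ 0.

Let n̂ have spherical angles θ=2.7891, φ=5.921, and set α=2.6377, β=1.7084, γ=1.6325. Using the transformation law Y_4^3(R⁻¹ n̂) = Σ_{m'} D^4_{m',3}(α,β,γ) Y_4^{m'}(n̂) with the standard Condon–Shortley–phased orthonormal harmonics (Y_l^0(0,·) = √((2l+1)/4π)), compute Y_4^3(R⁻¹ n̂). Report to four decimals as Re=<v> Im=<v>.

Need the full column D^4_{m',3} for m'=−4..4 at α=2.6377, β=1.7084, γ=1.6325.
cos(β/2)=0.656822, sin(β/2)=0.754046
d^4_{-4,3}: single k=7 term ⇒ +0.257499;  D = +0.208084-0.151681i
d^4_{-3,3}: k∈[6..7] ⇒ +0.555110 -0.104516 = +0.450595;  D = -0.447023+0.056622i
d^4_{-2,3}: k∈[5..6] ⇒ +0.775384 -0.340640 = +0.434744;  D = +0.404069+0.160407i
d^4_{-1,3}: k∈[4..5] ⇒ +0.795977 -0.629436 = +0.166541;  D = -0.105881-0.128549i
d^4_{0,3}: k∈[3..4] ⇒ +0.620148 -0.817326 = -0.197178;  D = -0.036292-0.193809i
d^4_{1,3}: k∈[2..3] ⇒ +0.362369 -0.795977 = -0.433607;  D = -0.135897+0.411761i
d^4_{2,3}: k∈[1..2] ⇒ +0.148797 -0.588324 = -0.439527;  D = +0.322159-0.298994i
d^4_{3,3}: k∈[0..1] ⇒ +0.034640 -0.319580 = -0.284940;  D = -0.276484+0.068901i
d^4_{4,3}: single k=0 term ⇒ -0.112480;  D = +0.108710+0.028880i
Y_4^{m'}(θ=2.7891,φ=5.921) and Σ D·Y over m':
  (+0.2081-0.1517i)·(+0.0008+0.0062i)  (-0.4470+0.0566i)·(-0.0225-0.0428i)  (+0.4041+0.1604i)·(+0.1542+0.1365i)  (-0.1059-0.1285i)·(-0.4538-0.1719i)  (-0.0363-0.1938i)·(+0.3945+0.0000i)  (-0.1359+0.4118i)·(+0.4538-0.1719i)  (+0.3222-0.2990i)·(+0.1542-0.1365i)  (-0.2765+0.0689i)·(+0.0225-0.0428i)  (+0.1087+0.0289i)·(+0.0008-0.0062i)
Y_4^3(R⁻¹ n̂) = +0.080651+0.231838i

Re=0.0807 Im=0.2318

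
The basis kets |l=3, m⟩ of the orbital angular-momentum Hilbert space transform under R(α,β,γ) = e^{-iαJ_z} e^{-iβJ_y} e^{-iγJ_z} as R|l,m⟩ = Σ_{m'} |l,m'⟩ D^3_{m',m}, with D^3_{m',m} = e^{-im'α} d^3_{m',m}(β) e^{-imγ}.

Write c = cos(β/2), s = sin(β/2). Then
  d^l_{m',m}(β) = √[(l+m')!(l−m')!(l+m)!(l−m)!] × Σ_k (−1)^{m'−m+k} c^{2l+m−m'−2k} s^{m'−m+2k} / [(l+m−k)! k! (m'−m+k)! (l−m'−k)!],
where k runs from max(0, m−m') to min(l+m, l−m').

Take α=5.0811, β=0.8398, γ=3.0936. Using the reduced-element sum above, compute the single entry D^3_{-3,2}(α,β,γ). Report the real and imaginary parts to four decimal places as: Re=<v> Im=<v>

First d^3_{-3,2}(β=0.8398), then the phase factors e^{-i(-3)α} and e^{-i(2)γ}:
With c≡cos(β/2)=0.913130 and s≡sin(β/2)=0.407669, N=[1·720·120·1]^{1/2}=293.938769
The bounds max(0,m−m')=5 and min(l+m,l−m')=5 give 1 term
  k=5: (−1)^0·293.9388/(120)·0.9131^1·0.4077^5 = +0.025185
d^3_{-3,2}(0.8398) = +0.025185
Attach z-rotation phases: D = e^{-i(-3)(5.0811)}·(+0.025185)·e^{-i(2)(3.0936)} = -0.023493+0.009076i

Re=-0.0235 Im=0.0091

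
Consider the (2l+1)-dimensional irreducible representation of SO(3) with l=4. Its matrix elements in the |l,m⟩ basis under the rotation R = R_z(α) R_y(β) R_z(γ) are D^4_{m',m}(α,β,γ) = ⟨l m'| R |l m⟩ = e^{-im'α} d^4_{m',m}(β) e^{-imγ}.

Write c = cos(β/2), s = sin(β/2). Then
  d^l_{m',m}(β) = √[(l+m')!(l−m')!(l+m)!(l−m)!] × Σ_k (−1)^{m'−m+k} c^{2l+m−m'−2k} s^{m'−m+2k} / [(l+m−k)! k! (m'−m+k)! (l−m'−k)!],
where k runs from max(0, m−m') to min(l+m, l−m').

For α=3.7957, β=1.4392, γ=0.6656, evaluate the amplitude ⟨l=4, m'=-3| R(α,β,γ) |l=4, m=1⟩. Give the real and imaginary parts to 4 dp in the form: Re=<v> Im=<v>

Re=-0.1165 Im=-0.4145

Split into d^4_{-3,1}(β=1.4392) × two z-phases.
c=cos(1.4392/2)=0.752069, s=sin(1.4392/2)=0.659084; N=√[1·5040·120·6]=1904.940944
k: max(0,(1)−(-3))=4 … min(4+(1),4−(-3))=5
  k=4: (−1)^0·1904.9409/(144)·0.7521^4·0.6591^4 = +0.798571
  k=5: (−1)^1·1904.9409/(240)·0.7521^2·0.6591^6 = -0.367985
d^4_{-3,1}(1.4392) = +0.798571 -0.367985 = +0.430586
Phases: e^{-i·(-3)·3.7957}=+0.381599-0.924328i, e^{-i·(1)·0.6656}=+0.786546-0.617531i ⇒ D=-0.116541-0.414515i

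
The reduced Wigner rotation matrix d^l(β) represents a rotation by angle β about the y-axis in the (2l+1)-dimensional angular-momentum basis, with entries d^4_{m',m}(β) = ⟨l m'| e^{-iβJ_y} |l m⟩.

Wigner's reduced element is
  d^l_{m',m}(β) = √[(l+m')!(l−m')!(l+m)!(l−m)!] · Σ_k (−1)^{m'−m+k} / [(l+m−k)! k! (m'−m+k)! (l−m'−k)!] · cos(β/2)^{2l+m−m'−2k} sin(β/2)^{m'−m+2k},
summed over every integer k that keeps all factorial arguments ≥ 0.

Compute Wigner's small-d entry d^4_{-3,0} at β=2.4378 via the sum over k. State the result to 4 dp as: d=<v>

d=-0.3056

d^4_{-3,0}(β=2.4378) via Wigner's sum:
Half-angle: c=0.344679, s=0.938721. N=√(1·5040·24·24)=1703.830978
Admissible k: 3..4 (factorial args all ≥0)
  k=3: (−1)^0·1703.8310/(144)·0.3447^5·0.9387^3 = +0.047615
  k=4: (−1)^1·1703.8310/(144)·0.3447^3·0.9387^5 = -0.353174
d^4_{-3,0}(2.4378) = +0.047615 -0.353174 = -0.305559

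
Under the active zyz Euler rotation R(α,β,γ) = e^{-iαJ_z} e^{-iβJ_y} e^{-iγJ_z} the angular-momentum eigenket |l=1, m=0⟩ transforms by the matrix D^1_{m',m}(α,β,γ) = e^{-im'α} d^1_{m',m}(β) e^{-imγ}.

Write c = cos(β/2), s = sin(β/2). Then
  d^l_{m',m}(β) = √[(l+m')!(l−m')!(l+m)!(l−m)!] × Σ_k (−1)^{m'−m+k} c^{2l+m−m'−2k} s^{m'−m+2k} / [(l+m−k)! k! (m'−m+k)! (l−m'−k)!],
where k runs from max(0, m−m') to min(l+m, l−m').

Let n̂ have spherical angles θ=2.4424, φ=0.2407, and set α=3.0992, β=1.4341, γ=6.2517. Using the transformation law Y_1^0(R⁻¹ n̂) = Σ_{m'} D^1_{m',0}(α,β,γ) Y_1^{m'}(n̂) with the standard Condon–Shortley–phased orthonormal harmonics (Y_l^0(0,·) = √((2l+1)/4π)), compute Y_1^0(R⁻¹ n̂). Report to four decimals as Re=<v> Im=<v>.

Need the full column D^1_{m',0} for m'=−1..1 at α=3.0992, β=1.4341, γ=6.2517.
cos(β/2)=0.753748, sin(β/2)=0.657164
d^1_{-1,0}: single k=1 term ⇒ +0.700511;  D = -0.699881+0.029688i
d^1_{0,0}: k∈[0..1] ⇒ +0.568136 -0.431864 = +0.136271;  D = +0.136271+0.000000i
d^1_{1,0}: single k=0 term ⇒ -0.700511;  D = +0.699881+0.029688i
Y_1^{m'}(θ=2.4424,φ=0.2407) and Σ D·Y over m':
  (-0.6999+0.0297i)·(+0.2159-0.0530i)  (+0.1363+0.0000i)·(-0.3740+0.0000i)  (+0.6999+0.0297i)·(-0.2159-0.0530i)
Y_1^0(R⁻¹ n̂) = -0.350091+0.000000i

Re=-0.3501 Im=0.0000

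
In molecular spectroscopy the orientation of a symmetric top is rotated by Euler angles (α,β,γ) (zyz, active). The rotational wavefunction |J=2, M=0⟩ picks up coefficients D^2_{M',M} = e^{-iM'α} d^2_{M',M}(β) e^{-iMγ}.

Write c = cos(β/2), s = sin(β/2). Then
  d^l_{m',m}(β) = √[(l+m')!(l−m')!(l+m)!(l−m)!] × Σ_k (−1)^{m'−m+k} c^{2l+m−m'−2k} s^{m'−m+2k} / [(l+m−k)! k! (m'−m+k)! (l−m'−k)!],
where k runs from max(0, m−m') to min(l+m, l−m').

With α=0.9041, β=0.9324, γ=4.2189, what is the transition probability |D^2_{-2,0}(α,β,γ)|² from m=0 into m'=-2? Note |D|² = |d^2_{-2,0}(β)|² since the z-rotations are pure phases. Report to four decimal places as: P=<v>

P=0.1560

Split into d^2_{-2,0}(β=0.9324) × two z-phases.
Half-angle: c=0.893283, s=0.449495. N=√(1·24·2·2)=9.797959
Admissible k: 2..2 (factorial args all ≥0)
  k=2: (−1)^0·9.7980/(4)·0.8933^2·0.4495^2 = +0.394915
d^2_{-2,0}(0.9324) = +0.394915
|D^2_{-2,0}|² = |d^2_{-2,0}(β)|² = (+0.394915)² = 0.155958 (the z-rotation phases have unit modulus)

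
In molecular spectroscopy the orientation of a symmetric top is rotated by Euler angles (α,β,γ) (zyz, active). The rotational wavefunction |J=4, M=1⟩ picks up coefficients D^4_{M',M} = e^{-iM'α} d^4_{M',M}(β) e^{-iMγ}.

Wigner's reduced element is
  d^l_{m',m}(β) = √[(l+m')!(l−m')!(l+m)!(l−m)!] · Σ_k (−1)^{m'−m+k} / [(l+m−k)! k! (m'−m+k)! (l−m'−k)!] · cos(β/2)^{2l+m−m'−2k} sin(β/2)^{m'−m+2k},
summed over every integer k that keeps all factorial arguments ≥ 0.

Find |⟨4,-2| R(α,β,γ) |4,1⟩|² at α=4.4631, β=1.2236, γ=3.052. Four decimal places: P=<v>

P=0.1084

Split into d^4_{-2,1}(β=1.2236) × two z-phases.
Half-angle: c=0.818616, s=0.574342. N=√(2·720·120·6)=1018.233765
k: max(0,(1)−(-2))=3 … min(4+(1),4−(-2))=5
  k=3: (−1)^0·1018.2338/(72)·0.8186^5·0.5743^3 = +0.984978
  k=4: (−1)^1·1018.2338/(48)·0.8186^3·0.5743^5 = -0.727275
  k=5: (−1)^2·1018.2338/(240)·0.8186^1·0.5743^7 = +0.071599
d^4_{-2,1}(1.2236) = +0.984978 -0.727275 +0.071599 = +0.329302
|D^4_{-2,1}|² = |d^4_{-2,1}(β)|² = (+0.329302)² = 0.108440 (the z-rotation phases have unit modulus)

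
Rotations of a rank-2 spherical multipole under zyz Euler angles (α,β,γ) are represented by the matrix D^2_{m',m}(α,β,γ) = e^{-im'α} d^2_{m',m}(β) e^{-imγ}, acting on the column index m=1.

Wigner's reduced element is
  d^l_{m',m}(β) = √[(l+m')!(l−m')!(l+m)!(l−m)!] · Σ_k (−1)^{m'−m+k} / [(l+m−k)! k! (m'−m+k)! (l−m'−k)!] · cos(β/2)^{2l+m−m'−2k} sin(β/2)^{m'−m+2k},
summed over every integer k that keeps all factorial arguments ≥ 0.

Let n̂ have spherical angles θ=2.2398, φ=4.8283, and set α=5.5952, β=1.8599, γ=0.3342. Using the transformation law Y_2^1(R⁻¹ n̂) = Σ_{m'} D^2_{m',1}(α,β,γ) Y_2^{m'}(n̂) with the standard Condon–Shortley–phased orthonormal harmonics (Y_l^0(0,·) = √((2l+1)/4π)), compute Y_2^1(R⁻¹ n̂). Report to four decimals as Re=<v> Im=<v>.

Need the full column D^2_{m',1} for m'=−2..2 at α=5.5952, β=1.8599, γ=0.3342.
cos(β/2)=0.597874, sin(β/2)=0.801590
d^2_{-2,1}: single k=3 term ⇒ +0.615881;  D = -0.085560-0.609909i
d^2_{-1,1}: k∈[2..3] ⇒ +0.689041 -0.412866 = +0.276175;  D = +0.144026-0.235646i
d^2_{0,1}: k∈[1..2] ⇒ +0.419621 -0.754297 = -0.334676;  D = -0.316159+0.109778i
d^2_{1,1}: k∈[0..1] ⇒ +0.127773 -0.689041 = -0.561268;  D = -0.526508-0.194452i
d^2_{2,1}: single k=0 term ⇒ -0.342619;  D = -0.172917-0.295783i
Y_2^{m'}(θ=2.2398,φ=4.8283) and Σ D·Y over m':
  (-0.0856-0.6099i)·(-0.2313+0.0546i)  (+0.1440-0.2356i)·(-0.0435-0.3733i)  (-0.3162+0.1098i)·(+0.0486+0.0000i)  (-0.5265-0.1945i)·(+0.0435-0.3733i)  (-0.1729-0.2958i)·(-0.2313-0.0546i)
Y_2^1(R⁻¹ n̂) = -0.128120+0.364202i

Re=-0.1281 Im=0.3642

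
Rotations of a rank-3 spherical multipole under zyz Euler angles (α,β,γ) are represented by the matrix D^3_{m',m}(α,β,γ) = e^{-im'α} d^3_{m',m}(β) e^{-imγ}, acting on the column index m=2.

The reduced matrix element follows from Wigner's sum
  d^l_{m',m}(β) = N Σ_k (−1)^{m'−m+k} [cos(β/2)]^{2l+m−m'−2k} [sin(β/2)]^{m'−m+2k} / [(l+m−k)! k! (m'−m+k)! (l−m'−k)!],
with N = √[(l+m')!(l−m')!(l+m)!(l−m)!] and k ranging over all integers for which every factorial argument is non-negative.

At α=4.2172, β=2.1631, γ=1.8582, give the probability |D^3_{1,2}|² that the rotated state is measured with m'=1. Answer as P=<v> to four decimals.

D^3_{1,2}(4.2172,2.1631,1.8582) = e^{-i·1·4.2172}·d^3_{1,2}(2.1631)·e^{-i·2·1.8582}. Compute d first:
Half-angle: c=0.469961, s=0.882687. N=√(24·2·120·1)=75.894664
The bounds max(0,m−m')=1 and min(l+m,l−m')=2 give 2 terms
  k=1: (−1)^0·75.8947/(24)·0.4700^5·0.8827^1 = +0.063990
  k=2: (−1)^1·75.8947/(12)·0.4700^3·0.8827^3 = -0.451477
d^3_{1,2}(2.1631) = +0.063990 -0.451477 = -0.387486
|D^3_{1,2}|² = |d^3_{1,2}(β)|² = (-0.387486)² = 0.150146 (the z-rotation phases have unit modulus)

P=0.1501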